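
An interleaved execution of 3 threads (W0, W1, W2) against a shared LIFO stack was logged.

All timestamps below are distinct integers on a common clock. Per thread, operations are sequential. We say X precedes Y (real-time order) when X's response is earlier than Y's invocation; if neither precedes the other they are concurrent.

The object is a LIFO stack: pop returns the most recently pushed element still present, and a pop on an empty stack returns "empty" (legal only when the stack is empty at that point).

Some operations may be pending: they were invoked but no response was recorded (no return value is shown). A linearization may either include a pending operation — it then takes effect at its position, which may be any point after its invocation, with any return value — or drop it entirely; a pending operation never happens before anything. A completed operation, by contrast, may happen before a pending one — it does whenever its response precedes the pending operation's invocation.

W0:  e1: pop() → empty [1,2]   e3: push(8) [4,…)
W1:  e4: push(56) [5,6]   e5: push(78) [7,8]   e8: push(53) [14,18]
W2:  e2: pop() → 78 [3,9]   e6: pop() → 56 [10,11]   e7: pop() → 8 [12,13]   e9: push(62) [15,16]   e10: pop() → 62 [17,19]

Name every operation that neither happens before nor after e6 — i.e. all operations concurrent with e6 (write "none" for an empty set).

e3

concurrent with e6 ([10,11]): every op whose interval crosses 10..11
e1 [1,2]: before
e2 [3,9]: before
e3 [4,…): concurrent
e4 [5,6]: before
e5 [7,8]: before
e7 [12,13]: after
e8 [14,18]: after
e9 [15,16]: after
e10 [17,19]: after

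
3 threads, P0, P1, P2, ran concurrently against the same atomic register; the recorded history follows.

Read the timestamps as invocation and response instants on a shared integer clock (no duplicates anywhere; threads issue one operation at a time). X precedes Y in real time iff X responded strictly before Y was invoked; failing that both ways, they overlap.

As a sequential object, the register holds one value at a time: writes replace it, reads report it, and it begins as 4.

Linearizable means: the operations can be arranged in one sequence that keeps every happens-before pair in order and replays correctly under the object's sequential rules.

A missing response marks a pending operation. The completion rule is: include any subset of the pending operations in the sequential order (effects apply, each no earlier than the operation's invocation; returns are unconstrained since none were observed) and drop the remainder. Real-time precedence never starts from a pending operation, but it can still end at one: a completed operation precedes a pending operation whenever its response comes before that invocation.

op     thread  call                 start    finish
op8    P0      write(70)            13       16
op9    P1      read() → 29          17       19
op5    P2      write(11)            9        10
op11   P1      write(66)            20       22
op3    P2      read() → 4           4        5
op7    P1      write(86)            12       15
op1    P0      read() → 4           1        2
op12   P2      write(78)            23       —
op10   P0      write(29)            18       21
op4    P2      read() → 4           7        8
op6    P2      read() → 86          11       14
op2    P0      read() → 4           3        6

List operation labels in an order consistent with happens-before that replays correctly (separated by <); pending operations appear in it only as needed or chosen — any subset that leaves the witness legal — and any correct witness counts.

op1 < op2 < op3 < op4 < op5 < op7 < op6 < op8 < op10 < op9 < op11

step 1: op1 read() → 4 — value 4
step 2: op2 read() → 4 — value 4
step 3: op3 read() → 4 — value 4
step 4: op4 read() → 4 — value 4
step 5: op5 write(11) — value 11
step 6: op7 write(86) — value 86
step 7: op6 read() → 86 — value 86
step 8: op8 write(70) — value 70
step 9: op10 write(29) — value 29
step 10: op9 read() → 29 — value 29
step 11: op11 write(66) — value 66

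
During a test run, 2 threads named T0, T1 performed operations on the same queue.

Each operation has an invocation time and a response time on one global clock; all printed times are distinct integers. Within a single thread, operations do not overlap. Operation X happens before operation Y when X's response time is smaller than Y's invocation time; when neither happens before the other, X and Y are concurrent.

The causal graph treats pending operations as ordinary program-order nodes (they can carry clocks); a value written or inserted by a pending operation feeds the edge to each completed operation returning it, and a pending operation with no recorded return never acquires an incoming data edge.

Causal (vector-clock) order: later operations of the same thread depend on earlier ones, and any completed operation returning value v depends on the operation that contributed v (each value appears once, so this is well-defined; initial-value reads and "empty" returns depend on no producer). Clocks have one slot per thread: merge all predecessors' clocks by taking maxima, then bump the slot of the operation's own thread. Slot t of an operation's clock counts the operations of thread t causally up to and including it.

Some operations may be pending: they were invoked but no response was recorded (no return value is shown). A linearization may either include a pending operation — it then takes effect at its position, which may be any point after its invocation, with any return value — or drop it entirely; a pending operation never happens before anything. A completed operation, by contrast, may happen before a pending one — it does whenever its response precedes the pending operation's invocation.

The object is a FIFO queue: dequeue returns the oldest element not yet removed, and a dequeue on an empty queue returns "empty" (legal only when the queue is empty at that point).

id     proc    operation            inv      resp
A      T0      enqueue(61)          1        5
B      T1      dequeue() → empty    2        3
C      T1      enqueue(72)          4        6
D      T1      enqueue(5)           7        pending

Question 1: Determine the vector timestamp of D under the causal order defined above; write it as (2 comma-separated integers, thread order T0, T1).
(0, 3)

no predecessors for B (invoked 2): T1 increments from zero → (0, 1)
no predecessors for A (invoked 1): T0 increments from zero → (1, 0)
from VC(B)=(0, 1), C (invoked 4) maxes components and bumps T1 → (0, 2)
from VC(C)=(0, 2), D (invoked 7) maxes components and bumps T1 → (0, 3)
target: VC(D) = (0, 3)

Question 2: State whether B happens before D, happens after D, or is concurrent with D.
before

B spans [2,3], D spans [7,…)
resp(B)=3 < inv(D)=7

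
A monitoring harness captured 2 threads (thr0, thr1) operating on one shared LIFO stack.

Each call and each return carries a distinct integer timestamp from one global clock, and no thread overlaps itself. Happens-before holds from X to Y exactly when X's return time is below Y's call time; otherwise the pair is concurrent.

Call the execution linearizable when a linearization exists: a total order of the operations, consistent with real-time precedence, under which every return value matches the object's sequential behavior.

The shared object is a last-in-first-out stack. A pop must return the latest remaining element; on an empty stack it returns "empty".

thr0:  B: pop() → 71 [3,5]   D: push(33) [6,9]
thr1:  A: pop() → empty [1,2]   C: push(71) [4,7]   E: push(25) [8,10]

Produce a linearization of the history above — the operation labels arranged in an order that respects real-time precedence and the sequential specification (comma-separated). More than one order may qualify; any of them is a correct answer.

A, C, B, D, E

after step 1 (A pop() → empty): stack <>
after step 2 (C push(71)): stack <71>
after step 3 (B pop() → 71): stack <>
after step 4 (D push(33)): stack <33>
after step 5 (E push(25)): stack <33,25>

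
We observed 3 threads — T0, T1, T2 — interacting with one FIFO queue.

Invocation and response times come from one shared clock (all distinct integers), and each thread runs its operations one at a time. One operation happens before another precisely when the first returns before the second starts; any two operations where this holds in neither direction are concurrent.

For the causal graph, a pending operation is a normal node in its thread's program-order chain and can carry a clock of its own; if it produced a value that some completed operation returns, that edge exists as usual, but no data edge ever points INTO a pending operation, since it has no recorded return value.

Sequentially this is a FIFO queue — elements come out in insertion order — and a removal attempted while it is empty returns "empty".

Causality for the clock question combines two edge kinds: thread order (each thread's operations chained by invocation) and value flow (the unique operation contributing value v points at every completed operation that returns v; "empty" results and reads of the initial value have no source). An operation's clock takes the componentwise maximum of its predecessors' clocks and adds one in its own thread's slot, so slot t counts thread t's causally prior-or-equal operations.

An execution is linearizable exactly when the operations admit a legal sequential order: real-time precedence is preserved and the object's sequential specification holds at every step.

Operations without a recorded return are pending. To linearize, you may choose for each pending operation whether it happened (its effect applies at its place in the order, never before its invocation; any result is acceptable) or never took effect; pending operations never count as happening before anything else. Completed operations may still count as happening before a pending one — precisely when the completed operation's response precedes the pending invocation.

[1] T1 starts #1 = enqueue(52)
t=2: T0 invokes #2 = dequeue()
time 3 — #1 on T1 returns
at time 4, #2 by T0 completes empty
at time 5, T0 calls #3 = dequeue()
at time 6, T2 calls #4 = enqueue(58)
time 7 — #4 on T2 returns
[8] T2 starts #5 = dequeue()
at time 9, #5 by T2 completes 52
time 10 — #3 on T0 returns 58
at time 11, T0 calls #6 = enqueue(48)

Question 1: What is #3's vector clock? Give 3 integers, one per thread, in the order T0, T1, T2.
VC(#4, invoked at 6): no causal predecessors; +1 on T2 → (0, 0, 1)
VC(#1, invoked at 1): no causal predecessors; +1 on T1 → (0, 1, 0)
VC(#2, invoked at 2): no causal predecessors; +1 on T0 → (1, 0, 0)
invoked at 8, #5 merges VC(#1)=(0, 1, 0), VC(#4)=(0, 0, 1) and bumps T2's slot → (0, 1, 2)
invoked at 5, #3 merges VC(#2)=(1, 0, 0), VC(#4)=(0, 0, 1) and bumps T0's slot → (2, 0, 1)
invoked at 11, #6 merges VC(#3)=(2, 0, 1) and bumps T0's slot → (3, 0, 1)
target: VC(#3) = (2, 0, 1)

(2, 0, 1)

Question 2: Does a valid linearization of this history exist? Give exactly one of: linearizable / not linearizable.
a witness: #2, #1, #4, #5, #3
step 1: #2 dequeue() → empty — queue <>
step 2: #1 enqueue(52) — queue <52>
step 3: #4 enqueue(58) — queue <52,58>
step 4: #5 dequeue() → 52 — queue <58>
step 5: #3 dequeue() → 58 — queue <>

linearizable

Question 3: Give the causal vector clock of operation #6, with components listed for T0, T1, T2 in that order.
#4, invoked 6, has no incoming edges; only T2's bump applies → (0, 0, 1)
#1, invoked 1, has no incoming edges; only T1's bump applies → (0, 1, 0)
#2, invoked 2, has no incoming edges; only T0's bump applies → (1, 0, 0)
VC(#5, invoked at 8): max of VC(#1)=(0, 1, 0), VC(#4)=(0, 0, 1), then +1 on thread T2 → (0, 1, 2)
VC(#3, invoked at 5): max of VC(#2)=(1, 0, 0), VC(#4)=(0, 0, 1), then +1 on thread T0 → (2, 0, 1)
VC(#6, invoked at 11): max of VC(#3)=(2, 0, 1), then +1 on thread T0 → (3, 0, 1)
target: VC(#6) = (3, 0, 1)

(3, 0, 1)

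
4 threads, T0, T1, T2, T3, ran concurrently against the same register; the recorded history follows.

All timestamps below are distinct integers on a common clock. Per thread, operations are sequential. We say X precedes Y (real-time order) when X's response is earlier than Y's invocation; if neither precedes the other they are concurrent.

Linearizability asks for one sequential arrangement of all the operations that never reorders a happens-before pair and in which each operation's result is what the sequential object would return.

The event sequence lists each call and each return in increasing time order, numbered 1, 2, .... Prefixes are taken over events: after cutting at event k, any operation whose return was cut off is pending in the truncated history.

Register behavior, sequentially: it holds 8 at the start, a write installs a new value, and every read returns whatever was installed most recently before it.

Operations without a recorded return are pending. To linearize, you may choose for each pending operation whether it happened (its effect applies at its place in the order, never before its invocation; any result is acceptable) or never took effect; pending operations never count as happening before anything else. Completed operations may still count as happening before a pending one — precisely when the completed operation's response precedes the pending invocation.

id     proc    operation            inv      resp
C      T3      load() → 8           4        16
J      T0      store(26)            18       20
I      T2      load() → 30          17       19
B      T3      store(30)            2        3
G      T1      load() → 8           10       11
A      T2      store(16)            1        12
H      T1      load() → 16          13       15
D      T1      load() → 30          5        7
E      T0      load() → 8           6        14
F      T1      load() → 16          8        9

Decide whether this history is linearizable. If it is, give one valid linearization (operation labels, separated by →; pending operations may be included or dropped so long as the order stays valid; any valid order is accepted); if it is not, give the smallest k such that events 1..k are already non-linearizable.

not linearizable — minimal violating prefix: 11 events

through event 10 a valid linearization exists; event 11 (G responding at time 11) ends that
one real-time candidate order over the 4 completed operations — the register replay rejects it
include/drop combinations of the 3 pending operations (A, C, E) were all tried; none helps
one such order, B, D, F, G (pending dropped), breaks at step 3 where F load() → 16 is illegal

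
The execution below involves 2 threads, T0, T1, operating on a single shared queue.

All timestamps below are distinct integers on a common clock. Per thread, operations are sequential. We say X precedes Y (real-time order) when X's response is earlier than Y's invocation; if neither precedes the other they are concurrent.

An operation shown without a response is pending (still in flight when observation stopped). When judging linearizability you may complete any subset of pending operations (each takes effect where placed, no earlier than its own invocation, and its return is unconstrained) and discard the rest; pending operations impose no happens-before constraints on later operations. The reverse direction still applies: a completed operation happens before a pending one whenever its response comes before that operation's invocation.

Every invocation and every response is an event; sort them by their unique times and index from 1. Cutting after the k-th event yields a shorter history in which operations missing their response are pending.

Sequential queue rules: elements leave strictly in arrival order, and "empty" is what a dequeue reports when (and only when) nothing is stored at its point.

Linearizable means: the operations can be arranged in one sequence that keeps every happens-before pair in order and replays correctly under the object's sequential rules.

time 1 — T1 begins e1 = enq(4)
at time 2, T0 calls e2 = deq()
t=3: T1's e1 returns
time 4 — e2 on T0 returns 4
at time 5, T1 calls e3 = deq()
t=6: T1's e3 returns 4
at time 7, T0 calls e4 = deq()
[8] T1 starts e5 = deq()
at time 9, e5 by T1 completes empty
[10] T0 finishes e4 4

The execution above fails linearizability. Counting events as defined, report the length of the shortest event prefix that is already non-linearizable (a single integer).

events 1..5 are linearizable; a witness order is e1, e2:
step 1: e1 enq(4) — queue <4>
step 2: e2 deq() → 4 — queue <>
with event 6 included (e3 responding at time 6), all real-time-consistent orders fail
e.g. e1, e2, e3: illegal at step 3, since e3 deq() → 4 cannot apply there
e.g. e2, e1, e3: illegal at step 1, since e2 deq() → 4 cannot apply there

6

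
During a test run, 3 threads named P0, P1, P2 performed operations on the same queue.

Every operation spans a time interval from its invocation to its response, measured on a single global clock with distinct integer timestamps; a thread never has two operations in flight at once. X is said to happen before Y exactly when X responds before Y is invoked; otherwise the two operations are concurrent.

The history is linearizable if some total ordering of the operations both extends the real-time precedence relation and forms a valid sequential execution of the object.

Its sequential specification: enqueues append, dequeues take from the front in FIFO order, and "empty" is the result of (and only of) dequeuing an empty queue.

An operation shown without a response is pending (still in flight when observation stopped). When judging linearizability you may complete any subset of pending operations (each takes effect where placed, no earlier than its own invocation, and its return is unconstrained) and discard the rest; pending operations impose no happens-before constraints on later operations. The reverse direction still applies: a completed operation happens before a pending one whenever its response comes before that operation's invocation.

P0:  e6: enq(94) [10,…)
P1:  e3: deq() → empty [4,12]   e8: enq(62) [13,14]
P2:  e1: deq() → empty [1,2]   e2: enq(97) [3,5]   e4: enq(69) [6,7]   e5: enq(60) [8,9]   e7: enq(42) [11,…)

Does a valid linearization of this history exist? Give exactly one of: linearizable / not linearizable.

linearizable

a witness: e1, e3, e2, e4, e5, e6, e7, e8
1. e1 deq() → empty, leaving queue <>
2. e3 deq() → empty, leaving queue <>
3. e2 enq(97), leaving queue <97>
4. e4 enq(69), leaving queue <97,69>
5. e5 enq(60), leaving queue <97,69,60>
6. e6 enq(94) (pending, included), leaving queue <97,69,60,94>
7. e7 enq(42) (pending, included), leaving queue <97,69,60,94,42>
8. e8 enq(62), leaving queue <97,69,60,94,42,62>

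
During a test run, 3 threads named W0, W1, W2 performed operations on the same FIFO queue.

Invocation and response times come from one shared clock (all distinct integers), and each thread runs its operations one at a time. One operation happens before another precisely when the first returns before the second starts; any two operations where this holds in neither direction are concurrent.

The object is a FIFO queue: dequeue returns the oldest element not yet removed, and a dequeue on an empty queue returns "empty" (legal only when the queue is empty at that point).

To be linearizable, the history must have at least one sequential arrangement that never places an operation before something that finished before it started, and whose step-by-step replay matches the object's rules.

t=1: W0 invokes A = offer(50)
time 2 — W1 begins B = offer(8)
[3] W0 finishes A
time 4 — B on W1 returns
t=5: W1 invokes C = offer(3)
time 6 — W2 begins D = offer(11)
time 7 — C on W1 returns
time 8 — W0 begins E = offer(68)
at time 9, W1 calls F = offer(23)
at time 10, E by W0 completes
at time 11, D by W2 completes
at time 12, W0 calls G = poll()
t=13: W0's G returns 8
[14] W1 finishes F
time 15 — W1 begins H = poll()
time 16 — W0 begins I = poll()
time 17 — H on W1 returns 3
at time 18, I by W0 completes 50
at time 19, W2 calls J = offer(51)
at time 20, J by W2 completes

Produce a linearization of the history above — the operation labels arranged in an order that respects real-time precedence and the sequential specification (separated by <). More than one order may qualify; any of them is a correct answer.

B < A < C < D < E < F < G < I < H < J

step 1: B offer(8) — queue <8>
step 2: A offer(50) — queue <8,50>
step 3: C offer(3) — queue <8,50,3>
step 4: D offer(11) — queue <8,50,3,11>
step 5: E offer(68) — queue <8,50,3,11,68>
step 6: F offer(23) — queue <8,50,3,11,68,23>
step 7: G poll() → 8 — queue <50,3,11,68,23>
step 8: I poll() → 50 — queue <3,11,68,23>
step 9: H poll() → 3 — queue <11,68,23>
step 10: J offer(51) — queue <11,68,23,51>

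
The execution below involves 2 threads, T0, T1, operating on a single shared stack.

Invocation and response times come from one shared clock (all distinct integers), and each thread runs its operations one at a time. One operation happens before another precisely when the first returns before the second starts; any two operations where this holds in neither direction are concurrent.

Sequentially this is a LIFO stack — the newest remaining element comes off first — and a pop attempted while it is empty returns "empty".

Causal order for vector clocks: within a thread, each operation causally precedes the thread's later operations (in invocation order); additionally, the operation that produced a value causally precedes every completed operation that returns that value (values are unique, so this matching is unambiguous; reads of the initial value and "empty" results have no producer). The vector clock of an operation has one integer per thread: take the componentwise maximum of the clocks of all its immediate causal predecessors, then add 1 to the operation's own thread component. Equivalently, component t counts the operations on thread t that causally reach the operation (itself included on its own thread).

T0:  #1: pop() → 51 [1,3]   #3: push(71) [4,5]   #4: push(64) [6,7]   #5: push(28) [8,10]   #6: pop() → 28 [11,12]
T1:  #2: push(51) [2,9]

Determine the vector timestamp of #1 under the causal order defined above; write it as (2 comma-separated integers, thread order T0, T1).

invoked at 2, #2 has no predecessors; its own T1 bump gives (0, 1)
merge at #1 (invoked 1): VC(#2)=(0, 1), own-thread bump on T0 → (1, 1)
merge at #3 (invoked 4): VC(#1)=(1, 1), own-thread bump on T0 → (2, 1)
merge at #4 (invoked 6): VC(#3)=(2, 1), own-thread bump on T0 → (3, 1)
merge at #5 (invoked 8): VC(#4)=(3, 1), own-thread bump on T0 → (4, 1)
merge at #6 (invoked 11): VC(#5)=(4, 1), own-thread bump on T0 → (5, 1)
target: VC(#1) = (1, 1)

(1, 1)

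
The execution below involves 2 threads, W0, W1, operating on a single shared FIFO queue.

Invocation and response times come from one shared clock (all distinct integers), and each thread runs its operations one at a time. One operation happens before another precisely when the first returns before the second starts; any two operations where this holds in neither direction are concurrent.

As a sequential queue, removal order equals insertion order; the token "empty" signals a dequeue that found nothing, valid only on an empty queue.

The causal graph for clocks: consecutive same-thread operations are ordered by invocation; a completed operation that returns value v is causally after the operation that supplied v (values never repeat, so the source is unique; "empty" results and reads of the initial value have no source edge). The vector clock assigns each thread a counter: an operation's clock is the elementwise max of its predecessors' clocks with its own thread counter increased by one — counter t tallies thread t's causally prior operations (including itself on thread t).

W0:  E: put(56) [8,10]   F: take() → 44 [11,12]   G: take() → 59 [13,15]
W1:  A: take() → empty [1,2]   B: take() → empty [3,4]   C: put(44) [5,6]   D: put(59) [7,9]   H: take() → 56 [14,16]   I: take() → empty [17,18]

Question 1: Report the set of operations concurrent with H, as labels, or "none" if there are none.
overlap test against H [14,16]: concurrent iff the interval meets 14..16
A [1,2]: before
B [3,4]: before
C [5,6]: before
D [7,9]: before
E [8,10]: before
F [11,12]: before
G [13,15]: concurrent
I [17,18]: after

G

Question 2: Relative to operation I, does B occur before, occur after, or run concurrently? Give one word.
B spans [3,4], I spans [17,18]
resp(B)=4 < inv(I)=17

before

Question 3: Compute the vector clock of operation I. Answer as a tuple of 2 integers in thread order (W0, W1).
no predecessors for A (invoked 1): W1 increments from zero → (0, 1)
no predecessors for E (invoked 8): W0 increments from zero → (1, 0)
B (invocation 3): componentwise max over VC(A)=(0, 1), +1 at W1, giving (0, 2)
C (invocation 5): componentwise max over VC(B)=(0, 2), +1 at W1, giving (0, 3)
D (invocation 7): componentwise max over VC(C)=(0, 3), +1 at W1, giving (0, 4)
F (invocation 11): componentwise max over VC(C)=(0, 3), VC(E)=(1, 0), +1 at W0, giving (2, 3)
H (invocation 14): componentwise max over VC(D)=(0, 4), VC(E)=(1, 0), +1 at W1, giving (1, 5)
I (invocation 17): componentwise max over VC(H)=(1, 5), +1 at W1, giving (1, 6)
G (invocation 13): componentwise max over VC(D)=(0, 4), VC(F)=(2, 3), +1 at W0, giving (3, 4)
target: VC(I) = (1, 6)

(1, 6)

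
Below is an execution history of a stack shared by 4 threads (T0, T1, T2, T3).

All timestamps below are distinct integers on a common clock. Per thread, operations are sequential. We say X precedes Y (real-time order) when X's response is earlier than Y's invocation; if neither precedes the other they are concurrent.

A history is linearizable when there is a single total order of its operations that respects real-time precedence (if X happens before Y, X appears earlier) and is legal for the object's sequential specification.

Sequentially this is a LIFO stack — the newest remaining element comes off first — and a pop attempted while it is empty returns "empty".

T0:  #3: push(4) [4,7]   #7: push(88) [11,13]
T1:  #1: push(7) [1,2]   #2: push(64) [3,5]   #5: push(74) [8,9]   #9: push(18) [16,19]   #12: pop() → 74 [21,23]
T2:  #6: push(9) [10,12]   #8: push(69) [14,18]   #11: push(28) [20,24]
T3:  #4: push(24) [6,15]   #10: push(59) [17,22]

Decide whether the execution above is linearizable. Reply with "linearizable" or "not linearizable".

cut after 22 events: linearizable; cut after 23 events (#12 responds, time 23): not linearizable
real-time-consistent orders of the 11 completed operations: 156 — all fail the stack replay
completion choices over the 1 pending operation (#11) were checked; none helps
for example #1, #2, #3, #4, #5, #6, #7, #8, #9, #10, #12 (pending dropped) fails at step 11: #12 pop() → 74 is not legal there
for example #1, #2, #3, #4, #5, #6, #7, #8, #9, #12, #10 (pending dropped) fails at step 10: #12 pop() → 74 is not legal there

not linearizable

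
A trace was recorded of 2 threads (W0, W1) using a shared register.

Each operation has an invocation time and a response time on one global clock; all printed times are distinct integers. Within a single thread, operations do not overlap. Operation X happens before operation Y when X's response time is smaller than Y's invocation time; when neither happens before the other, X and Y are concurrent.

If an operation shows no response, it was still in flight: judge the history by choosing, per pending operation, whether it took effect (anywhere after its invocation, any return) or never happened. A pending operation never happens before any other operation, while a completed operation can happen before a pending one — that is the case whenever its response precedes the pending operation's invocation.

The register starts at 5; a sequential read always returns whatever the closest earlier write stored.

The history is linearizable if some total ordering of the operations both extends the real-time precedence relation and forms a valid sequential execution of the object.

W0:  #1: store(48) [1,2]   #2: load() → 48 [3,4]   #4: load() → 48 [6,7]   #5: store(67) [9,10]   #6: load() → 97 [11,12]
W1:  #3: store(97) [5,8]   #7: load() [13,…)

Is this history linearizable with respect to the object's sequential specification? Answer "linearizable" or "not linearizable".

prefix check: 1..11 passes, 1..12 fails once #6's time-12 response joins
checked exhaustively: 2 real-time-consistent orders of 6 completed operations, zero legal register replays
e.g. #1, #2, #3, #4, #5, #6: illegal at step 4, since #4 load() → 48 cannot apply there
e.g. #1, #2, #4, #3, #5, #6: illegal at step 6, since #6 load() → 97 cannot apply there

not linearizable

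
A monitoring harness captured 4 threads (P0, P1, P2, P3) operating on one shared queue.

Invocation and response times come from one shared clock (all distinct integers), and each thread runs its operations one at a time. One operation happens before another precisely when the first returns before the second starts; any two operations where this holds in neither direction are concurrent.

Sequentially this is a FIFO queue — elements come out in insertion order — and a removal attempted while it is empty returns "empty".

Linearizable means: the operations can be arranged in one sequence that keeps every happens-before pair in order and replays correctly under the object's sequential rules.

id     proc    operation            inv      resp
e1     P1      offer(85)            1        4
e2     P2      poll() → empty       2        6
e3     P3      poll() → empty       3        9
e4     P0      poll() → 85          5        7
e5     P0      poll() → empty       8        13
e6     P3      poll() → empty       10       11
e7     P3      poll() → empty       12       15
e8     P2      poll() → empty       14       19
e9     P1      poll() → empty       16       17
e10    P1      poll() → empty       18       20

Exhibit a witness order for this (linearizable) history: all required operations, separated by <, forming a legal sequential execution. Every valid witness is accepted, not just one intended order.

e1 < e4 < e2 < e3 < e5 < e6 < e7 < e8 < e9 < e10

after step 1 (e1 offer(85)): queue <85>
after step 2 (e4 poll() → 85): queue <>
after step 3 (e2 poll() → empty): queue <>
after step 4 (e3 poll() → empty): queue <>
after step 5 (e5 poll() → empty): queue <>
after step 6 (e6 poll() → empty): queue <>
after step 7 (e7 poll() → empty): queue <>
after step 8 (e8 poll() → empty): queue <>
after step 9 (e9 poll() → empty): queue <>
after step 10 (e10 poll() → empty): queue <>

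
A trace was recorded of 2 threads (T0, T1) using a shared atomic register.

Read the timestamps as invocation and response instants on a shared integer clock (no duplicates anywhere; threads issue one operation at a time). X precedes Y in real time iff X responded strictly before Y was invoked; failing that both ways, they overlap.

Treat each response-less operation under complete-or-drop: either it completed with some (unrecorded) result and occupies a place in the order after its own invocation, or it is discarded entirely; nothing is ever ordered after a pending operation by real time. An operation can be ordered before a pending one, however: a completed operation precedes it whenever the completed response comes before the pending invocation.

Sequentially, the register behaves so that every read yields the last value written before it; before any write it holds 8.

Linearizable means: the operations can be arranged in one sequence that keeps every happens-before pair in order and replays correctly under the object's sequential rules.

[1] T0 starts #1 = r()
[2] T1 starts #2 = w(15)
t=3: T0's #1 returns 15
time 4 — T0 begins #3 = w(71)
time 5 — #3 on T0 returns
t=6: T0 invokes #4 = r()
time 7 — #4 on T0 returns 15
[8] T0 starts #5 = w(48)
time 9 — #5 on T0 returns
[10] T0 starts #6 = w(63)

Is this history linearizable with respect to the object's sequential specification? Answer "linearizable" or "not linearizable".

cut after 6 events: linearizable; cut after 7 events (#4 responds, time 7): not linearizable
a single order respects real time; the 3 completed atomic register operations fail replay along it
no escape via the 1 pending operation (#2): every completion choice fails
one such order, #1, #3, #4 (pending dropped), breaks at step 1 where #1 r() → 15 is illegal

not linearizable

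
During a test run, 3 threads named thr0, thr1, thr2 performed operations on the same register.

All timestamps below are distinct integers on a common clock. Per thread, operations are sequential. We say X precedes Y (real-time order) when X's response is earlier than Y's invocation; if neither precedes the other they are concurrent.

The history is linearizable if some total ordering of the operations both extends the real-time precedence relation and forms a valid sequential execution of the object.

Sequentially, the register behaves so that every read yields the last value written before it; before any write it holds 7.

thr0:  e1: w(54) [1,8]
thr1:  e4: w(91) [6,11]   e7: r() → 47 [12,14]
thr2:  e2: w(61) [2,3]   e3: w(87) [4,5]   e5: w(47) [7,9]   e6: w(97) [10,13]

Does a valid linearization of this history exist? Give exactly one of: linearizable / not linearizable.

linearizable

one valid linearization: e1, e2, e3, e4, e5, e7, e6
1. e1 w(54), leaving value 54
2. e2 w(61), leaving value 61
3. e3 w(87), leaving value 87
4. e4 w(91), leaving value 91
5. e5 w(47), leaving value 47
6. e7 r() → 47, leaving value 47
7. e6 w(97), leaving value 97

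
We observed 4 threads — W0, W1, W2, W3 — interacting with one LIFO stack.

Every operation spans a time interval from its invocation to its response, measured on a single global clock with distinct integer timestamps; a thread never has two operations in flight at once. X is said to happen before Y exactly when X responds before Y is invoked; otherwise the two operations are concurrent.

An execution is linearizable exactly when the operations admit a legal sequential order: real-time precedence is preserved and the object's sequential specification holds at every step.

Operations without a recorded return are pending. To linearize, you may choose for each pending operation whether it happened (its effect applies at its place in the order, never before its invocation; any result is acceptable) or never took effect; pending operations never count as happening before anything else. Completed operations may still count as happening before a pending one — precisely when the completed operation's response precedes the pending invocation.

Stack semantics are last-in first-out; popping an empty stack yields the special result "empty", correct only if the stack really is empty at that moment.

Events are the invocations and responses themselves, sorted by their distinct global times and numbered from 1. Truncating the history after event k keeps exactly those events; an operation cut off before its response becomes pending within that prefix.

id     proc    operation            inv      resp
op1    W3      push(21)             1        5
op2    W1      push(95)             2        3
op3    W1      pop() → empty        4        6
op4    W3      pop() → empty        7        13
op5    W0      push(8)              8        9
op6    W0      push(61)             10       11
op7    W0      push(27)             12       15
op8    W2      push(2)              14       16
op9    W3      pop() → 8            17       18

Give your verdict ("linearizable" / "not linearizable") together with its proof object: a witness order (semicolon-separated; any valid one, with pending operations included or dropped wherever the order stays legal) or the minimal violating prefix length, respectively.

already the first 6 events (up to op3's response at time 6) admit no linearization; the first 5 still do
real-time-consistent orders of the 3 completed operations: 3 — all fail the LIFO stack replay
one such order, op1, op2, op3, breaks at step 3 where op3 pop() → empty is illegal
one such order, op2, op1, op3, breaks at step 3 where op3 pop() → empty is illegal

not linearizable — minimal violating prefix: 6 events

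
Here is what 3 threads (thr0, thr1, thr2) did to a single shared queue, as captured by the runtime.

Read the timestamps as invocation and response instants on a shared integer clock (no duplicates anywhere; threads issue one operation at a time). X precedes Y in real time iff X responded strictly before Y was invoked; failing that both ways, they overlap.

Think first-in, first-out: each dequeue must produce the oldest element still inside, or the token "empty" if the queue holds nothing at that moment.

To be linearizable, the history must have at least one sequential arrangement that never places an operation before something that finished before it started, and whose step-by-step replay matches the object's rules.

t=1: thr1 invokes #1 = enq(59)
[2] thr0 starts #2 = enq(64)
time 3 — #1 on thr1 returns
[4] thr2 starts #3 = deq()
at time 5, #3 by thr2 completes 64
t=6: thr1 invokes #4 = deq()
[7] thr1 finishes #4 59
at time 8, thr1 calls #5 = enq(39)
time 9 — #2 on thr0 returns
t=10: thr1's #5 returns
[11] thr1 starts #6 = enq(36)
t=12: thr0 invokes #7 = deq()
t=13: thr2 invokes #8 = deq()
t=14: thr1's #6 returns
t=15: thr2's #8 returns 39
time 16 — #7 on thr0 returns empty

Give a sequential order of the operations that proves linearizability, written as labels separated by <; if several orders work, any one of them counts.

#2 < #1 < #3 < #4 < #5 < #8 < #7 < #6

step 1: #2 enq(64) — queue <64>
step 2: #1 enq(59) — queue <64,59>
step 3: #3 deq() → 64 — queue <59>
step 4: #4 deq() → 59 — queue <>
step 5: #5 enq(39) — queue <39>
step 6: #8 deq() → 39 — queue <>
step 7: #7 deq() → empty — queue <>
step 8: #6 enq(36) — queue <36>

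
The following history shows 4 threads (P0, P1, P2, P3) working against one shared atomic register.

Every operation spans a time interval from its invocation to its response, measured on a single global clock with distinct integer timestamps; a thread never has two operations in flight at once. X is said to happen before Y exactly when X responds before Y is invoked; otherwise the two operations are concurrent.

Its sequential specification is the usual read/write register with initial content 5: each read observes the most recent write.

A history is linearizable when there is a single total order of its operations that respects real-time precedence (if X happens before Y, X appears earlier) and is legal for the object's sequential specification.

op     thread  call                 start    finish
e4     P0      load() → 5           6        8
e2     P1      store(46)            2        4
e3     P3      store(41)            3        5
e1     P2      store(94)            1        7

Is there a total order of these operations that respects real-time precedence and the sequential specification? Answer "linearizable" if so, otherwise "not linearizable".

cut after 7 events: linearizable; cut after 8 events (e4 responds, time 8): not linearizable
checked exhaustively: 8 real-time-consistent orders of 4 completed operations, zero legal atomic register replays
for example e1, e2, e3, e4 fails at step 4: e4 load() → 5 is not legal there
for example e1, e3, e2, e4 fails at step 4: e4 load() → 5 is not legal there

not linearizable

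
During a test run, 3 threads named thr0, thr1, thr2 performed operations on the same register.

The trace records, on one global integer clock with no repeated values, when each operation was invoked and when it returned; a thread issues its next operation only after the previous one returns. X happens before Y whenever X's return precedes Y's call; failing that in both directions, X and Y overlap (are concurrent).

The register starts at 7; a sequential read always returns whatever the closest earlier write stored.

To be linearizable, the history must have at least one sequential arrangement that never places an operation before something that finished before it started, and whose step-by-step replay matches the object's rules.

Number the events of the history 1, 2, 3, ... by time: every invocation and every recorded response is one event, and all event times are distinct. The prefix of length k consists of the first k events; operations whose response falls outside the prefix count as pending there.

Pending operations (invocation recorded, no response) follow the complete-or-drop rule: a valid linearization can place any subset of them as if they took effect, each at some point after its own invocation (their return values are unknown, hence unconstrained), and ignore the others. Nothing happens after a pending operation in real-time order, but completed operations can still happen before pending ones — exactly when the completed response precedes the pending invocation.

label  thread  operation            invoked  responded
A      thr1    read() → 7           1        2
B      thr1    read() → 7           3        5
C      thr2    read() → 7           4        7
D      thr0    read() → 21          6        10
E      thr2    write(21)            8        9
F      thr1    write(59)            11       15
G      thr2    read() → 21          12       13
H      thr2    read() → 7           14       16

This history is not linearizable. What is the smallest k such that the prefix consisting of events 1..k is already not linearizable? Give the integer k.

16

a valid linearization of events 1..15 exists, for instance A, B, C, E, D, G, F:
1. A read() → 7, leaving value 7
2. B read() → 7, leaving value 7
3. C read() → 7, leaving value 7
4. E write(21), leaving value 21
5. D read() → 21, leaving value 21
6. G read() → 21, leaving value 21
7. F write(59), leaving value 59
with event 16 included (H responding at time 16), all real-time-consistent orders fail
take A, B, C, D, E, F, G, H: step 4 already fails, because D read() → 21 cannot occur there
take A, B, C, D, E, G, F, H: step 4 already fails, because D read() → 21 cannot occur there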